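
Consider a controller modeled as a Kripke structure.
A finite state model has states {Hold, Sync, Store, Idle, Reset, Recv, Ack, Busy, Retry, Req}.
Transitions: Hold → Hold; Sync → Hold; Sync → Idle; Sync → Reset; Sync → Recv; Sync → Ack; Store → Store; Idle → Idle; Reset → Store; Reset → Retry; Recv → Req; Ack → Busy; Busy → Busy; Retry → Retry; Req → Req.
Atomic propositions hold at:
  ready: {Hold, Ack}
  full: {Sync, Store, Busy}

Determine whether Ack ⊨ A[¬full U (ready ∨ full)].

Yes

Sat(¬full) = {Hold, Idle, Reset, Recv, Ack, Retry, Req}
Sat(ready ∨ full) = {Hold, Sync, Store, Ack, Busy}
A[¬full U (ready ∨ full)]: least fixpoint, start Z0 = Sat((ready ∨ full)) = {Hold, Sync, Store, Ack, Busy}, add states in Sat(¬full) with every successor in Z. Already a fixed point.
Sat(A[¬full U (ready ∨ full)]) = {Hold, Sync, Store, Ack, Busy}
Ack ∈ Sat(A[¬full U (ready ∨ full)]) = {Hold, Sync, Store, Ack, Busy}, so the formula holds at Ack.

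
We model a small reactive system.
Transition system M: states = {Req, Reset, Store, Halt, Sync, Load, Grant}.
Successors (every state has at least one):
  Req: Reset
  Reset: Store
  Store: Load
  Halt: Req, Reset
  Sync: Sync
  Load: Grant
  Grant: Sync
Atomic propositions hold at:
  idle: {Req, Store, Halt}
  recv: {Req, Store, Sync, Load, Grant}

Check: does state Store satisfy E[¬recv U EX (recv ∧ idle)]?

Sat(¬recv) = {Reset, Halt}
Sat(recv ∧ idle) = {Req, Store}
Sat(EX (recv ∧ idle)) = {s : some successor in {Req, Store}} = {Reset, Halt}
E[¬recv U EX (recv ∧ idle)]: least fixpoint, start Z0 = Sat(EX (recv ∧ idle)) = {Reset, Halt}, add states in Sat(¬recv) with some successor in Z. Already a fixed point.
Sat(E[¬recv U EX (recv ∧ idle)]) = {Reset, Halt}
Store ∉ Sat(E[¬recv U EX (recv ∧ idle)]) = {Reset, Halt}, so the formula does not hold at Store.

No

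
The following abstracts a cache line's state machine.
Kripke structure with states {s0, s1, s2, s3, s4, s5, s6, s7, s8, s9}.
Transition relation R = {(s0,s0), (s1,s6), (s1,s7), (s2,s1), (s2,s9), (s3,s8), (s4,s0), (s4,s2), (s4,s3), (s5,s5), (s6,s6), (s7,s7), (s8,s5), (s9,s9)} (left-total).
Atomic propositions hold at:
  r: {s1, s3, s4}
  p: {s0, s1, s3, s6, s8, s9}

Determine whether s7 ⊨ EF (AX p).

Sat(AX p) = {s : every successor in {s0, s1, s3, s6, s8, s9}} = {s0, s2, s3, s6, s9}
EF (AX p): least fixpoint, start Z0 = {s0, s2, s3, s6, s9}, add states with some successor in Z. Z1 = {s0, s1, s2, s3, s4, s6, s9}; fixed.
Sat(EF (AX p)) = {s0, s1, s2, s3, s4, s6, s9}
s7 ∉ Sat(EF (AX p)) = {s0, s1, s2, s3, s4, s6, s9}, so the formula does not hold at s7.

No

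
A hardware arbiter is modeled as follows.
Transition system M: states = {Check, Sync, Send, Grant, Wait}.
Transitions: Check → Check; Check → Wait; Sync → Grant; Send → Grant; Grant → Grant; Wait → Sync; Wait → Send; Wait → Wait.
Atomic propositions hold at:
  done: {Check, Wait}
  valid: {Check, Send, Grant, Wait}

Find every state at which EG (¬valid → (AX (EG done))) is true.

{Check, Send, Grant, Wait}

Sat(¬valid) = {Sync}
EG done: greatest fixpoint, start Z0 = {Check, Wait}, keep only states in Sat with some successor in Z. Already a fixed point.
Sat(EG done) = {Check, Wait}
Sat(AX (EG done)) = {s : every successor in {Check, Wait}} = {Check}
Sat(¬valid → (AX (EG done))) = {Check, Send, Grant, Wait}
EG (¬valid → (AX (EG done))): greatest fixpoint, start Z0 = {Check, Send, Grant, Wait}, keep only states in Sat with some successor in Z. Already a fixed point.
Sat(EG (¬valid → (AX (EG done)))) = {Check, Send, Grant, Wait}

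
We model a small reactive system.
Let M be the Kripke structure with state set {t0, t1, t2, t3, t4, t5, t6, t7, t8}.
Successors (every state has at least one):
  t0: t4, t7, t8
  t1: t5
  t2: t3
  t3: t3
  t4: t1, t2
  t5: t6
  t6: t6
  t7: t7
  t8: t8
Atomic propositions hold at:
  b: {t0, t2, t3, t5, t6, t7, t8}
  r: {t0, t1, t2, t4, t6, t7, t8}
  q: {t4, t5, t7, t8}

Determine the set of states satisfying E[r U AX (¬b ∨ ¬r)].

Sat(¬b) = {t1, t4}
Sat(¬r) = {t3, t5}
Sat(¬b ∨ ¬r) = {t1, t3, t4, t5}
Sat(AX (¬b ∨ ¬r)) = {s : every successor in {t1, t3, t4, t5}} = {t1, t2, t3}
E[r U AX (¬b ∨ ¬r)]: least fixpoint, start Z0 = Sat(AX (¬b ∨ ¬r)) = {t1, t2, t3}, add states in Sat(r) with some successor in Z. Z1 = {t1, t2, t3, t4}; Z2 = {t0, t1, t2, t3, t4}; fixed.
Sat(E[r U AX (¬b ∨ ¬r)]) = {t0, t1, t2, t3, t4}

{t0, t1, t2, t3, t4}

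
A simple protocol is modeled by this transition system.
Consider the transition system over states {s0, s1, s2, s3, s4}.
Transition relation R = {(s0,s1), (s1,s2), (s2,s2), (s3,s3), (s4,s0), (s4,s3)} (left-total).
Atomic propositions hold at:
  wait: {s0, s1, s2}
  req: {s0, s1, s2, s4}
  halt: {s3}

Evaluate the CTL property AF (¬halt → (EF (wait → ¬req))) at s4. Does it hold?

Yes

Sat(¬halt) = {s0, s1, s2, s4}
Sat(¬req) = {s3}
Sat(wait → ¬req) = {s3, s4}
EF (wait → ¬req): least fixpoint, start Z0 = {s3, s4}, add states with some successor in Z. Already a fixed point.
Sat(EF (wait → ¬req)) = {s3, s4}
Sat(¬halt → (EF (wait → ¬req))) = {s3, s4}
AF (¬halt → (EF (wait → ¬req))): least fixpoint, start Z0 = {s3, s4}, add states with every successor in Z. Already a fixed point.
Sat(AF (¬halt → (EF (wait → ¬req)))) = {s3, s4}
s4 ∈ Sat(AF (¬halt → (EF (wait → ¬req)))) = {s3, s4}, so the formula holds at s4.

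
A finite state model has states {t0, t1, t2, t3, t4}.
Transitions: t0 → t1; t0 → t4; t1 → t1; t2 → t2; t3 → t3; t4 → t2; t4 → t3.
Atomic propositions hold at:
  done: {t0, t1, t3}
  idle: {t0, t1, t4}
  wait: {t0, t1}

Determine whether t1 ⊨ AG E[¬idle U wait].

Sat(¬idle) = {t2, t3}
E[¬idle U wait]: least fixpoint, start Z0 = Sat(wait) = {t0, t1}, add states in Sat(¬idle) with some successor in Z. Already a fixed point.
Sat(E[¬idle U wait]) = {t0, t1}
AG E[¬idle U wait]: greatest fixpoint, start Z0 = {t0, t1}, keep only states in Sat with every successor in Z. Z1 = {t1}; fixed.
Sat(AG E[¬idle U wait]) = {t1}
t1 ∈ Sat(AG E[¬idle U wait]) = {t1}, so the formula holds at t1.

Yes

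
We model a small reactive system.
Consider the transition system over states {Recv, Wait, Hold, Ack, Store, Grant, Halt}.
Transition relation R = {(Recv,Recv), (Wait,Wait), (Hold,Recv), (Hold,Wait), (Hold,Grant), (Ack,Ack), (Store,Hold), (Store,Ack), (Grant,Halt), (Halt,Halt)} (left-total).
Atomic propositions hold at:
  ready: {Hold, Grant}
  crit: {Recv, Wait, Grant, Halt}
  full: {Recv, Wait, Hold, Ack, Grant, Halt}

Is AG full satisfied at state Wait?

AG full: greatest fixpoint, start Z0 = {Recv, Wait, Hold, Ack, Grant, Halt}, keep only states in Sat with every successor in Z. Already a fixed point.
Sat(AG full) = {Recv, Wait, Hold, Ack, Grant, Halt}
Wait ∈ Sat(AG full) = {Recv, Wait, Hold, Ack, Grant, Halt}, so the formula holds at Wait.

Yes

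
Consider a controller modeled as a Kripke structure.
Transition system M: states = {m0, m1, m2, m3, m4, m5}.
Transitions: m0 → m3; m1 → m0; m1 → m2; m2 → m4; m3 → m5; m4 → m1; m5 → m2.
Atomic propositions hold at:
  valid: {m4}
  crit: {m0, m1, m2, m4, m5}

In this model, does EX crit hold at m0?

No

Sat(EX crit) = {s : some successor in {m0, m1, m2, m4, m5}} = {m1, m2, m3, m4, m5}
m0 ∉ Sat(EX crit) = {m1, m2, m3, m4, m5}, so the formula does not hold at m0.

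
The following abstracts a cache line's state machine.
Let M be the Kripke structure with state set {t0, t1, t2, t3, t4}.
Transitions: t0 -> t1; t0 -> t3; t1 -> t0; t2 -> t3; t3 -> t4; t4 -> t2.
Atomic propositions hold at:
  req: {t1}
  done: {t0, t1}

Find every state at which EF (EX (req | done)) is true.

{t0, t1}

Sat(req | done) = {t0, t1}
Sat(EX (req | done)) = {s : some successor in {t0, t1}} = {t0, t1}
EF (EX (req | done)): least fixpoint, start Z0 = {t0, t1}, add states with some successor in Z. Already a fixed point.
Sat(EF (EX (req | done))) = {t0, t1}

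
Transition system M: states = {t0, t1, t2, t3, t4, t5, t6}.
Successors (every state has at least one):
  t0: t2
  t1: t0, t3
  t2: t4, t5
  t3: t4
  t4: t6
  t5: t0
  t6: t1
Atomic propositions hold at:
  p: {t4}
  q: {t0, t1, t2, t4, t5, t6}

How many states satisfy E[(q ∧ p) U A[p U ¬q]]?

Sat(q ∧ p) = {t4}
Sat(¬q) = {t3}
A[p U ¬q]: least fixpoint, start Z0 = Sat(¬q) = {t3}, add states in Sat(p) with every successor in Z. Already a fixed point.
Sat(A[p U ¬q]) = {t3}
E[(q ∧ p) U A[p U ¬q]]: least fixpoint, start Z0 = Sat(A[p U ¬q]) = {t3}, add states in Sat(q ∧ p) with some successor in Z. Already a fixed point.
Sat(E[(q ∧ p) U A[p U ¬q]]) = {t3}
|Sat(E[(q ∧ p) U A[p U ¬q]])| = |{t3}| = 1.

1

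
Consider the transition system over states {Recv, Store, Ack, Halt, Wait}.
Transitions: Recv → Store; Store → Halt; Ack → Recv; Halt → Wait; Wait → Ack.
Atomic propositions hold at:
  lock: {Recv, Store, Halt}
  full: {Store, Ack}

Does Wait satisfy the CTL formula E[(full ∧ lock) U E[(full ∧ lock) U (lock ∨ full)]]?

No

Sat(full ∧ lock) = {Store}
Sat(lock ∨ full) = {Recv, Store, Ack, Halt}
E[(full ∧ lock) U (lock ∨ full)]: least fixpoint, start Z0 = Sat((lock ∨ full)) = {Recv, Store, Ack, Halt}, add states in Sat(full ∧ lock) with some successor in Z. Already a fixed point.
Sat(E[(full ∧ lock) U (lock ∨ full)]) = {Recv, Store, Ack, Halt}
E[(full ∧ lock) U E[(full ∧ lock) U (lock ∨ full)]]: least fixpoint, start Z0 = Sat(E[(full ∧ lock) U (lock ∨ full)]) = {Recv, Store, Ack, Halt}, add states in Sat(full ∧ lock) with some successor in Z. Already a fixed point.
Sat(E[(full ∧ lock) U E[(full ∧ lock) U (lock ∨ full)]]) = {Recv, Store, Ack, Halt}
Wait ∉ Sat(E[(full ∧ lock) U E[(full ∧ lock) U (lock ∨ full)]]) = {Recv, Store, Ack, Halt}, so the formula does not hold at Wait.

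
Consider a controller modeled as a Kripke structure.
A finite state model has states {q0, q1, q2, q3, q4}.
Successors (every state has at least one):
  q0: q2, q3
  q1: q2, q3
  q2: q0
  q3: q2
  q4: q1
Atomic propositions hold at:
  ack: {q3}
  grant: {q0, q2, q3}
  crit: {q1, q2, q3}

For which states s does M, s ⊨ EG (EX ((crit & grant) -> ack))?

{q0, q1, q2, q4}

Sat(crit & grant) = {q2, q3}
Sat((crit & grant) -> ack) = {q0, q1, q3, q4}
Sat(EX ((crit & grant) -> ack)) = {s : some successor in {q0, q1, q3, q4}} = {q0, q1, q2, q4}
EG (EX ((crit & grant) -> ack)): greatest fixpoint, start Z0 = {q0, q1, q2, q4}, keep only states in Sat with some successor in Z. Already a fixed point.
Sat(EG (EX ((crit & grant) -> ack))) = {q0, q1, q2, q4}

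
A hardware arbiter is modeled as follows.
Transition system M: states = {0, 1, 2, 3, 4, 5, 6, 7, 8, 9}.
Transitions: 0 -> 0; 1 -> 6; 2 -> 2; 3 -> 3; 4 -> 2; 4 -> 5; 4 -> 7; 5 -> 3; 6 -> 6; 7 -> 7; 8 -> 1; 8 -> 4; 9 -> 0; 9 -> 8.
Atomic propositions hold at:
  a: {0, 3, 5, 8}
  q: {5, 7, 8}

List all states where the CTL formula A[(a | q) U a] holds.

Sat(a | q) = {0, 3, 5, 7, 8}
A[(a | q) U a]: least fixpoint, start Z0 = Sat(a) = {0, 3, 5, 8}, add states in Sat(a | q) with every successor in Z. Already a fixed point.
Sat(A[(a | q) U a]) = {0, 3, 5, 8}

{0, 3, 5, 8}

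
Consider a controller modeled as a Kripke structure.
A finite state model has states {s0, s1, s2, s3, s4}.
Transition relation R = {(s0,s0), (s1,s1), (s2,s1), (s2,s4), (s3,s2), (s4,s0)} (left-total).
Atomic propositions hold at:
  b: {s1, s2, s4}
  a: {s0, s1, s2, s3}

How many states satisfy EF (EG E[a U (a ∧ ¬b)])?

4

Sat(¬b) = {s0, s3}
Sat(a ∧ ¬b) = {s0, s3}
E[a U (a ∧ ¬b)]: least fixpoint, start Z0 = Sat((a ∧ ¬b)) = {s0, s3}, add states in Sat(a) with some successor in Z. Already a fixed point.
Sat(E[a U (a ∧ ¬b)]) = {s0, s3}
EG E[a U (a ∧ ¬b)]: greatest fixpoint, start Z0 = {s0, s3}, keep only states in Sat with some successor in Z. Z1 = {s0}; fixed.
Sat(EG E[a U (a ∧ ¬b)]) = {s0}
EF (EG E[a U (a ∧ ¬b)]): least fixpoint, start Z0 = {s0}, add states with some successor in Z. Z1 = {s0, s4}; Z2 = {s0, s2, s4}; Z3 = {s0, s2, s3, s4}; fixed.
Sat(EF (EG E[a U (a ∧ ¬b)])) = {s0, s2, s3, s4}
|Sat(EF (EG E[a U (a ∧ ¬b)]))| = |{s0, s2, s3, s4}| = 4.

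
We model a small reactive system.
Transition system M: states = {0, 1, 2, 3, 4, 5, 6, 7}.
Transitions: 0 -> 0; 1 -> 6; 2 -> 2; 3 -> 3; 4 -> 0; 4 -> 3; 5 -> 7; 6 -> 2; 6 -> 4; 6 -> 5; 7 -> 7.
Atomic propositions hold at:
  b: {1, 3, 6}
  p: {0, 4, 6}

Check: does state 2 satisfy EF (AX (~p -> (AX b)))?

Sat(~p) = {1, 2, 3, 5, 7}
Sat(AX b) = {s : every successor in {1, 3, 6}} = {1, 3}
Sat(~p -> (AX b)) = {0, 1, 3, 4, 6}
Sat(AX (~p -> (AX b))) = {s : every successor in {0, 1, 3, 4, 6}} = {0, 1, 3, 4}
EF (AX (~p -> (AX b))): least fixpoint, start Z0 = {0, 1, 3, 4}, add states with some successor in Z. Z1 = {0, 1, 3, 4, 6}; fixed.
Sat(EF (AX (~p -> (AX b)))) = {0, 1, 3, 4, 6}
2 ∉ Sat(EF (AX (~p -> (AX b)))) = {0, 1, 3, 4, 6}, so the formula does not hold at 2.

No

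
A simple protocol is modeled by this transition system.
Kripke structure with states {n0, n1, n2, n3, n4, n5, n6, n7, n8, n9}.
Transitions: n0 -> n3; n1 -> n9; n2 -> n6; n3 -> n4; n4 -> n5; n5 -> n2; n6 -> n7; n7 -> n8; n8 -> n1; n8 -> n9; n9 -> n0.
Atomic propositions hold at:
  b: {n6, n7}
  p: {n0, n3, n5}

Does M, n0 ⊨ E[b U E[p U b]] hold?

E[p U b]: least fixpoint, start Z0 = Sat(b) = {n6, n7}, add states in Sat(p) with some successor in Z. Already a fixed point.
Sat(E[p U b]) = {n6, n7}
E[b U E[p U b]]: least fixpoint, start Z0 = Sat(E[p U b]) = {n6, n7}, add states in Sat(b) with some successor in Z. Already a fixed point.
Sat(E[b U E[p U b]]) = {n6, n7}
n0 ∉ Sat(E[b U E[p U b]]) = {n6, n7}, so the formula does not hold at n0.

No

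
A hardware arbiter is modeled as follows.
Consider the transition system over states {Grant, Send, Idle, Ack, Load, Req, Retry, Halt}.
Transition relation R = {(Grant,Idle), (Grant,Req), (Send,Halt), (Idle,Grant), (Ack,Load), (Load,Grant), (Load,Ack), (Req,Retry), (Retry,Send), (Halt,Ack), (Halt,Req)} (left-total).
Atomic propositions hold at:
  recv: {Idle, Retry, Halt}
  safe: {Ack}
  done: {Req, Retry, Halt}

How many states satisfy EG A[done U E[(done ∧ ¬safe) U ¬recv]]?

7

Sat(¬safe) = {Grant, Send, Idle, Load, Req, Retry, Halt}
Sat(done ∧ ¬safe) = {Req, Retry, Halt}
Sat(¬recv) = {Grant, Send, Ack, Load, Req}
E[(done ∧ ¬safe) U ¬recv]: least fixpoint, start Z0 = Sat(¬recv) = {Grant, Send, Ack, Load, Req}, add states in Sat(done ∧ ¬safe) with some successor in Z. Z1 = {Grant, Send, Ack, Load, Req, Retry, Halt}; fixed.
Sat(E[(done ∧ ¬safe) U ¬recv]) = {Grant, Send, Ack, Load, Req, Retry, Halt}
A[done U E[(done ∧ ¬safe) U ¬recv]]: least fixpoint, start Z0 = Sat(E[(done ∧ ¬safe) U ¬recv]) = {Grant, Send, Ack, Load, Req, Retry, Halt}, add states in Sat(done) with every successor in Z. Already a fixed point.
Sat(A[done U E[(done ∧ ¬safe) U ¬recv]]) = {Grant, Send, Ack, Load, Req, Retry, Halt}
EG A[done U E[(done ∧ ¬safe) U ¬recv]]: greatest fixpoint, start Z0 = {Grant, Send, Ack, Load, Req, Retry, Halt}, keep only states in Sat with some successor in Z. Already a fixed point.
Sat(EG A[done U E[(done ∧ ¬safe) U ¬recv]]) = {Grant, Send, Ack, Load, Req, Retry, Halt}
|Sat(EG A[done U E[(done ∧ ¬safe) U ¬recv]])| = |{Grant, Send, Ack, Load, Req, Retry, Halt}| = 7.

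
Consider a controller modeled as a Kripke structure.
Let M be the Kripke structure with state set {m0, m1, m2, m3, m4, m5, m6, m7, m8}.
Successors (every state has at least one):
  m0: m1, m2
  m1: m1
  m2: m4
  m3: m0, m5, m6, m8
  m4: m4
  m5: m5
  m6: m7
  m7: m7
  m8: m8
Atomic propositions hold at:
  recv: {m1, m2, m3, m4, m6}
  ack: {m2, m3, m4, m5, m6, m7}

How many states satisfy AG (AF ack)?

AF ack: least fixpoint, start Z0 = {m2, m3, m4, m5, m6, m7}, add states with every successor in Z. Already a fixed point.
Sat(AF ack) = {m2, m3, m4, m5, m6, m7}
AG (AF ack): greatest fixpoint, start Z0 = {m2, m3, m4, m5, m6, m7}, keep only states in Sat with every successor in Z. Z1 = {m2, m4, m5, m6, m7}; fixed.
Sat(AG (AF ack)) = {m2, m4, m5, m6, m7}
|Sat(AG (AF ack))| = |{m2, m4, m5, m6, m7}| = 5.

5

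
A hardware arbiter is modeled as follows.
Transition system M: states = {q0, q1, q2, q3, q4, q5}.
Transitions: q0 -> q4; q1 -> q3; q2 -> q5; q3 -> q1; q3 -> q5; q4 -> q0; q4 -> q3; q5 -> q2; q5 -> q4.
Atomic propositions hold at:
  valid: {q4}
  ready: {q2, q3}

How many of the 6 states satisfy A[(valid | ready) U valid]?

1

Sat(valid | ready) = {q2, q3, q4}
A[(valid | ready) U valid]: least fixpoint, start Z0 = Sat(valid) = {q4}, add states in Sat(valid | ready) with every successor in Z. Already a fixed point.
Sat(A[(valid | ready) U valid]) = {q4}
|Sat(A[(valid | ready) U valid])| = |{q4}| = 1.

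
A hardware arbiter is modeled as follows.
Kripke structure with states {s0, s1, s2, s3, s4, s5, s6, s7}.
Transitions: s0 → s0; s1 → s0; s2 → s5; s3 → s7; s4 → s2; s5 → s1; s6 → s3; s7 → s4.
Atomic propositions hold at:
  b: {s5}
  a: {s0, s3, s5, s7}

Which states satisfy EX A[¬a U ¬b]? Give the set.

Sat(¬a) = {s1, s2, s4, s6}
Sat(¬b) = {s0, s1, s2, s3, s4, s6, s7}
A[¬a U ¬b]: least fixpoint, start Z0 = Sat(¬b) = {s0, s1, s2, s3, s4, s6, s7}, add states in Sat(¬a) with every successor in Z. Already a fixed point.
Sat(A[¬a U ¬b]) = {s0, s1, s2, s3, s4, s6, s7}
Sat(EX A[¬a U ¬b]) = {s : some successor in {s0, s1, s2, s3, s4, s6, s7}} = {s0, s1, s3, s4, s5, s6, s7}

{s0, s1, s3, s4, s5, s6, s7}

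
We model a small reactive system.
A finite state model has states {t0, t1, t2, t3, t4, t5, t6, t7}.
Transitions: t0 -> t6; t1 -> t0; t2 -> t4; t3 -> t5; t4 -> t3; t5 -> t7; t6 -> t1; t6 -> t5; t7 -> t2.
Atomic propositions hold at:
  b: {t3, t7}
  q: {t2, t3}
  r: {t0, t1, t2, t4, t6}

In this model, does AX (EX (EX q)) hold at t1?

Sat(EX q) = {s : some successor in {t2, t3}} = {t4, t7}
Sat(EX (EX q)) = {s : some successor in {t4, t7}} = {t2, t5}
Sat(AX (EX (EX q))) = {s : every successor in {t2, t5}} = {t3, t7}
t1 ∉ Sat(AX (EX (EX q))) = {t3, t7}, so the formula does not hold at t1.

No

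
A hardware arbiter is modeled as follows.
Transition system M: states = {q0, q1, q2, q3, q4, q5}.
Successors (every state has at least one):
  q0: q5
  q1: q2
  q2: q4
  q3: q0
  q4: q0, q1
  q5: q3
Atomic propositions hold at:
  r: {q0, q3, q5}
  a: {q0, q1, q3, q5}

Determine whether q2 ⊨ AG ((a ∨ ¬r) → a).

Sat(¬r) = {q1, q2, q4}
Sat(a ∨ ¬r) = {q0, q1, q2, q3, q4, q5}
Sat((a ∨ ¬r) → a) = {q0, q1, q3, q5}
AG ((a ∨ ¬r) → a): greatest fixpoint, start Z0 = {q0, q1, q3, q5}, keep only states in Sat with every successor in Z. Z1 = {q0, q3, q5}; fixed.
Sat(AG ((a ∨ ¬r) → a)) = {q0, q3, q5}
q2 ∉ Sat(AG ((a ∨ ¬r) → a)) = {q0, q3, q5}, so the formula does not hold at q2.

No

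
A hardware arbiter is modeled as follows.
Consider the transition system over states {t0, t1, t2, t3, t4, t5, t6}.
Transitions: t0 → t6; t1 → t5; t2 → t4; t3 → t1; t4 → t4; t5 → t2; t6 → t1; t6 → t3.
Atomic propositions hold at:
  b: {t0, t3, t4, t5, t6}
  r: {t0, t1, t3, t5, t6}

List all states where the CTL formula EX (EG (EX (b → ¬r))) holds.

Sat(¬r) = {t2, t4}
Sat(b → ¬r) = {t1, t2, t4}
Sat(EX (b → ¬r)) = {s : some successor in {t1, t2, t4}} = {t2, t3, t4, t5, t6}
EG (EX (b → ¬r)): greatest fixpoint, start Z0 = {t2, t3, t4, t5, t6}, keep only states in Sat with some successor in Z. Z1 = {t2, t4, t5, t6}; Z2 = {t2, t4, t5}; fixed.
Sat(EG (EX (b → ¬r))) = {t2, t4, t5}
Sat(EX (EG (EX (b → ¬r)))) = {s : some successor in {t2, t4, t5}} = {t1, t2, t4, t5}

{t1, t2, t4, t5}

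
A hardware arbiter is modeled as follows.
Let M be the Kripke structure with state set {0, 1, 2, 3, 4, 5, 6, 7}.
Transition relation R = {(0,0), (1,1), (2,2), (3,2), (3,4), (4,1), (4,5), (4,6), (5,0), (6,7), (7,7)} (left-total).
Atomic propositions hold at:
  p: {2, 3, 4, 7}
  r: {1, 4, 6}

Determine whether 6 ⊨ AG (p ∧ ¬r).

Sat(¬r) = {0, 2, 3, 5, 7}
Sat(p ∧ ¬r) = {2, 3, 7}
AG (p ∧ ¬r): greatest fixpoint, start Z0 = {2, 3, 7}, keep only states in Sat with every successor in Z. Z1 = {2, 7}; fixed.
Sat(AG (p ∧ ¬r)) = {2, 7}
6 ∉ Sat(AG (p ∧ ¬r)) = {2, 7}, so the formula does not hold at 6.

No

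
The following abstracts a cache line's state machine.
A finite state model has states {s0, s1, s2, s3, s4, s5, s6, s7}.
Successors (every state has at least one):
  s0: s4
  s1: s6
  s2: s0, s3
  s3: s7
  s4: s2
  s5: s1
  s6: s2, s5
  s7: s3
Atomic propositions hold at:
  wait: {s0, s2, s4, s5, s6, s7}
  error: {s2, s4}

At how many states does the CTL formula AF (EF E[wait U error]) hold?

E[wait U error]: least fixpoint, start Z0 = Sat(error) = {s2, s4}, add states in Sat(wait) with some successor in Z. Z1 = {s0, s2, s4, s6}; fixed.
Sat(E[wait U error]) = {s0, s2, s4, s6}
EF E[wait U error]: least fixpoint, start Z0 = {s0, s2, s4, s6}, add states with some successor in Z. Z1 = {s0, s1, s2, s4, s6}; Z2 = {s0, s1, s2, s4, s5, s6}; fixed.
Sat(EF E[wait U error]) = {s0, s1, s2, s4, s5, s6}
AF (EF E[wait U error]): least fixpoint, start Z0 = {s0, s1, s2, s4, s5, s6}, add states with every successor in Z. Already a fixed point.
Sat(AF (EF E[wait U error])) = {s0, s1, s2, s4, s5, s6}
|Sat(AF (EF E[wait U error]))| = |{s0, s1, s2, s4, s5, s6}| = 6.

6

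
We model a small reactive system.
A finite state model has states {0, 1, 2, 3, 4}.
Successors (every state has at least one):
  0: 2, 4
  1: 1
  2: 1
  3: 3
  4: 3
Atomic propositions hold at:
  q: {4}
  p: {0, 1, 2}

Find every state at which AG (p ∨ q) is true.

Sat(p ∨ q) = {0, 1, 2, 4}
AG (p ∨ q): greatest fixpoint, start Z0 = {0, 1, 2, 4}, keep only states in Sat with every successor in Z. Z1 = {0, 1, 2}; Z2 = {1, 2}; fixed.
Sat(AG (p ∨ q)) = {1, 2}

{1, 2}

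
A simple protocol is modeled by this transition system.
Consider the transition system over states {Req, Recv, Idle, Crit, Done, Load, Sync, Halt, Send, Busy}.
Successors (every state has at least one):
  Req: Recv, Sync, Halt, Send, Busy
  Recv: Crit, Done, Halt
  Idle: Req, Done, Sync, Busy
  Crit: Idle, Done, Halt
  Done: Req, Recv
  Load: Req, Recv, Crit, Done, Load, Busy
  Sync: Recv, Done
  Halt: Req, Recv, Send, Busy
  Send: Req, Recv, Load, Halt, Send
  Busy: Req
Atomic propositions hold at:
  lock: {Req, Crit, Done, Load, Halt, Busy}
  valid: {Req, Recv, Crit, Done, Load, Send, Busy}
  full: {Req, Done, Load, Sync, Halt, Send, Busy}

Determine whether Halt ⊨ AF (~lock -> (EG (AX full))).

Sat(~lock) = {Recv, Idle, Sync, Send}
Sat(AX full) = {s : every successor in {Req, Done, Load, Sync, Halt, Send, Busy}} = {Idle, Busy}
EG (AX full): greatest fixpoint, start Z0 = {Idle, Busy}, keep only states in Sat with some successor in Z. Z1 = {Idle}; Z2 = ∅; fixed.
Sat(EG (AX full)) = ∅
Sat(~lock -> (EG (AX full))) = {Req, Crit, Done, Load, Halt, Busy}
AF (~lock -> (EG (AX full))): least fixpoint, start Z0 = {Req, Crit, Done, Load, Halt, Busy}, add states with every successor in Z. Z1 = {Req, Recv, Crit, Done, Load, Halt, Busy}; Z2 = {Req, Recv, Crit, Done, Load, Sync, Halt, Busy}; Z3 = {Req, Recv, Idle, Crit, Done, Load, Sync, Halt, Busy}; fixed.
Sat(AF (~lock -> (EG (AX full)))) = {Req, Recv, Idle, Crit, Done, Load, Sync, Halt, Busy}
Halt ∈ Sat(AF (~lock -> (EG (AX full)))) = {Req, Recv, Idle, Crit, Done, Load, Sync, Halt, Busy}, so the formula holds at Halt.

Yes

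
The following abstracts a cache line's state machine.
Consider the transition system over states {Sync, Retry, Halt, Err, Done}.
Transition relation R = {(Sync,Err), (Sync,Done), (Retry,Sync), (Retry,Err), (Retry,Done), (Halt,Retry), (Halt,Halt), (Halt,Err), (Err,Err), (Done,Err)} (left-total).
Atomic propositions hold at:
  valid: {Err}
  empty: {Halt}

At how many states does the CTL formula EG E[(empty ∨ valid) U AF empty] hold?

1

Sat(empty ∨ valid) = {Halt, Err}
AF empty: least fixpoint, start Z0 = {Halt}, add states with every successor in Z. Already a fixed point.
Sat(AF empty) = {Halt}
E[(empty ∨ valid) U AF empty]: least fixpoint, start Z0 = Sat(AF empty) = {Halt}, add states in Sat(empty ∨ valid) with some successor in Z. Already a fixed point.
Sat(E[(empty ∨ valid) U AF empty]) = {Halt}
EG E[(empty ∨ valid) U AF empty]: greatest fixpoint, start Z0 = {Halt}, keep only states in Sat with some successor in Z. Already a fixed point.
Sat(EG E[(empty ∨ valid) U AF empty]) = {Halt}
|Sat(EG E[(empty ∨ valid) U AF empty])| = |{Halt}| = 1.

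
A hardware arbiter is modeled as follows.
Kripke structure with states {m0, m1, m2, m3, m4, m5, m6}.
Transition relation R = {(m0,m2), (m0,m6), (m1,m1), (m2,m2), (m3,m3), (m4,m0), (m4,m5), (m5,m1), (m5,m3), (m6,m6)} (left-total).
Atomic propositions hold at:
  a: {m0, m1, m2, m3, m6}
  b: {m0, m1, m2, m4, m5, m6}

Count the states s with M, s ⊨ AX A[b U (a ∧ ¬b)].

1

Sat(¬b) = {m3}
Sat(a ∧ ¬b) = {m3}
A[b U (a ∧ ¬b)]: least fixpoint, start Z0 = Sat((a ∧ ¬b)) = {m3}, add states in Sat(b) with every successor in Z. Already a fixed point.
Sat(A[b U (a ∧ ¬b)]) = {m3}
Sat(AX A[b U (a ∧ ¬b)]) = {s : every successor in {m3}} = {m3}
|Sat(AX A[b U (a ∧ ¬b)])| = |{m3}| = 1.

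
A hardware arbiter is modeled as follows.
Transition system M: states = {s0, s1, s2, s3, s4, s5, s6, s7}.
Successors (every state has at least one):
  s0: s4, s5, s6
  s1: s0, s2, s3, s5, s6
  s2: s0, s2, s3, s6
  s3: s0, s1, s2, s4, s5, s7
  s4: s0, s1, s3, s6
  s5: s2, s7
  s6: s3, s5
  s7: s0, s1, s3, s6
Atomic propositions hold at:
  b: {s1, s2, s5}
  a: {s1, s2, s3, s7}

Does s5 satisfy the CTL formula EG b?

EG b: greatest fixpoint, start Z0 = {s1, s2, s5}, keep only states in Sat with some successor in Z. Already a fixed point.
Sat(EG b) = {s1, s2, s5}
s5 ∈ Sat(EG b) = {s1, s2, s5}, so the formula holds at s5.

Yes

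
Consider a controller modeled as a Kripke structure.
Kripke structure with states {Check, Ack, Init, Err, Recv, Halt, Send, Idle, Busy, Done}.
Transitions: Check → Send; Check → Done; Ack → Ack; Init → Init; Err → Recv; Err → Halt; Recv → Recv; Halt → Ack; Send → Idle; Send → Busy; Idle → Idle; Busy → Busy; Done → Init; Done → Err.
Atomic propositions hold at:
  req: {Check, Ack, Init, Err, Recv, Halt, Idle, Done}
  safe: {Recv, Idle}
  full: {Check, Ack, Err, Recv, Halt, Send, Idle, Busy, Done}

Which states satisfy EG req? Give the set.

{Check, Ack, Init, Err, Recv, Halt, Idle, Done}

EG req: greatest fixpoint, start Z0 = {Check, Ack, Init, Err, Recv, Halt, Idle, Done}, keep only states in Sat with some successor in Z. Already a fixed point.
Sat(EG req) = {Check, Ack, Init, Err, Recv, Halt, Idle, Done}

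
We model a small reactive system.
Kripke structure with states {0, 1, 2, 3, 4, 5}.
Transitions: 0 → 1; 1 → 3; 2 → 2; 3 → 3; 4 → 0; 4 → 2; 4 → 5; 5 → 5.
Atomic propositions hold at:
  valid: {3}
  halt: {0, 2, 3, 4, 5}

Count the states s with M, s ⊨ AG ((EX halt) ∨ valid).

4

Sat(EX halt) = {s : some successor in {0, 2, 3, 4, 5}} = {1, 2, 3, 4, 5}
Sat((EX halt) ∨ valid) = {1, 2, 3, 4, 5}
AG ((EX halt) ∨ valid): greatest fixpoint, start Z0 = {1, 2, 3, 4, 5}, keep only states in Sat with every successor in Z. Z1 = {1, 2, 3, 5}; fixed.
Sat(AG ((EX halt) ∨ valid)) = {1, 2, 3, 5}
|Sat(AG ((EX halt) ∨ valid))| = |{1, 2, 3, 5}| = 4.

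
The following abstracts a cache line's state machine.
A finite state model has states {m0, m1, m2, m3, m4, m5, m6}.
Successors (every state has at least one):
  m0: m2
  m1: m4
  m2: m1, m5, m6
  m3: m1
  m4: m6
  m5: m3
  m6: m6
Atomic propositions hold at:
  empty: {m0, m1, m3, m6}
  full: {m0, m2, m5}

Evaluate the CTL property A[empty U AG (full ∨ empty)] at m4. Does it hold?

No

Sat(full ∨ empty) = {m0, m1, m2, m3, m5, m6}
AG (full ∨ empty): greatest fixpoint, start Z0 = {m0, m1, m2, m3, m5, m6}, keep only states in Sat with every successor in Z. Z1 = {m0, m2, m3, m5, m6}; Z2 = {m0, m5, m6}; Z3 = {m6}; fixed.
Sat(AG (full ∨ empty)) = {m6}
A[empty U AG (full ∨ empty)]: least fixpoint, start Z0 = Sat(AG (full ∨ empty)) = {m6}, add states in Sat(empty) with every successor in Z. Already a fixed point.
Sat(A[empty U AG (full ∨ empty)]) = {m6}
m4 ∉ Sat(A[empty U AG (full ∨ empty)]) = {m6}, so the formula does not hold at m4.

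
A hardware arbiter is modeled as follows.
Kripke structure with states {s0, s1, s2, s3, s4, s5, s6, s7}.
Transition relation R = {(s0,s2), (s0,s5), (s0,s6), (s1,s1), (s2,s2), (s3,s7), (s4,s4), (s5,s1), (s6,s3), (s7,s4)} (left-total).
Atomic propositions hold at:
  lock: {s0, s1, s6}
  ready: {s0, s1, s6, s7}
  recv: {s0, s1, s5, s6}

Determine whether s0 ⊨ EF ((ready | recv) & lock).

Yes

Sat(ready | recv) = {s0, s1, s5, s6, s7}
Sat((ready | recv) & lock) = {s0, s1, s6}
EF ((ready | recv) & lock): least fixpoint, start Z0 = {s0, s1, s6}, add states with some successor in Z. Z1 = {s0, s1, s5, s6}; fixed.
Sat(EF ((ready | recv) & lock)) = {s0, s1, s5, s6}
s0 ∈ Sat(EF ((ready | recv) & lock)) = {s0, s1, s5, s6}, so the formula holds at s0.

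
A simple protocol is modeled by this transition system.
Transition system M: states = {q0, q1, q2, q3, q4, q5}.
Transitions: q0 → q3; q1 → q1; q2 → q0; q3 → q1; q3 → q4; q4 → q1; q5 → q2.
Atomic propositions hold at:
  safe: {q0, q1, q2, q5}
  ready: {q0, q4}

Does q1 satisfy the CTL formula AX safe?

Yes

Sat(AX safe) = {s : every successor in {q0, q1, q2, q5}} = {q1, q2, q4, q5}
q1 ∈ Sat(AX safe) = {q1, q2, q4, q5}, so the formula holds at q1.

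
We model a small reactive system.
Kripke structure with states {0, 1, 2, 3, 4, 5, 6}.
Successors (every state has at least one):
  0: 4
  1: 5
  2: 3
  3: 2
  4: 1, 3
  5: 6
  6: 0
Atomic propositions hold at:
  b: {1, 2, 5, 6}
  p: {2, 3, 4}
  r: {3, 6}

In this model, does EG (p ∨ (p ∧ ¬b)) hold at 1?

Sat(¬b) = {0, 3, 4}
Sat(p ∧ ¬b) = {3, 4}
Sat(p ∨ (p ∧ ¬b)) = {2, 3, 4}
EG (p ∨ (p ∧ ¬b)): greatest fixpoint, start Z0 = {2, 3, 4}, keep only states in Sat with some successor in Z. Already a fixed point.
Sat(EG (p ∨ (p ∧ ¬b))) = {2, 3, 4}
1 ∉ Sat(EG (p ∨ (p ∧ ¬b))) = {2, 3, 4}, so the formula does not hold at 1.

No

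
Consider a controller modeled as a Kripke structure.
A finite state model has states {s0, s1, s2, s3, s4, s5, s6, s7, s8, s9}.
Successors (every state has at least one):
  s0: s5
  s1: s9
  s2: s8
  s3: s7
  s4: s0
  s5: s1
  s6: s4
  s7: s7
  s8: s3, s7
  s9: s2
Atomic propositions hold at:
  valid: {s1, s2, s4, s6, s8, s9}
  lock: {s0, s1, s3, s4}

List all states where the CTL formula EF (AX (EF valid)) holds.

{s0, s1, s2, s4, s5, s6, s9}

EF valid: least fixpoint, start Z0 = {s1, s2, s4, s6, s8, s9}, add states with some successor in Z. Z1 = {s1, s2, s4, s5, s6, s8, s9}; Z2 = {s0, s1, s2, s4, s5, s6, s8, s9}; fixed.
Sat(EF valid) = {s0, s1, s2, s4, s5, s6, s8, s9}
Sat(AX (EF valid)) = {s : every successor in {s0, s1, s2, s4, s5, s6, s8, s9}} = {s0, s1, s2, s4, s5, s6, s9}
EF (AX (EF valid)): least fixpoint, start Z0 = {s0, s1, s2, s4, s5, s6, s9}, add states with some successor in Z. Already a fixed point.
Sat(EF (AX (EF valid))) = {s0, s1, s2, s4, s5, s6, s9}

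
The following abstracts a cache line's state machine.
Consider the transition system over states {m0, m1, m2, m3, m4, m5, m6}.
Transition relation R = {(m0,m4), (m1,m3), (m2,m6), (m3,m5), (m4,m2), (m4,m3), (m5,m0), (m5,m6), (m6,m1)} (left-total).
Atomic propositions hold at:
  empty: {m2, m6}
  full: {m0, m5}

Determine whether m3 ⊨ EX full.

Sat(EX full) = {s : some successor in {m0, m5}} = {m3, m5}
m3 ∈ Sat(EX full) = {m3, m5}, so the formula holds at m3.

Yes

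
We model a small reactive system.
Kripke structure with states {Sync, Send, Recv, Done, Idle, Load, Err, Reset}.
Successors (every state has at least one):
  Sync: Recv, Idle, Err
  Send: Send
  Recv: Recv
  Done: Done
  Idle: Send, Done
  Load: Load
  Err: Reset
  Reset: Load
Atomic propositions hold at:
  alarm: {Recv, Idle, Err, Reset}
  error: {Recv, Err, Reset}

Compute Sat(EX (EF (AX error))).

{Sync, Recv}

Sat(AX error) = {s : every successor in {Recv, Err, Reset}} = {Recv, Err}
EF (AX error): least fixpoint, start Z0 = {Recv, Err}, add states with some successor in Z. Z1 = {Sync, Recv, Err}; fixed.
Sat(EF (AX error)) = {Sync, Recv, Err}
Sat(EX (EF (AX error))) = {s : some successor in {Sync, Recv, Err}} = {Sync, Recv}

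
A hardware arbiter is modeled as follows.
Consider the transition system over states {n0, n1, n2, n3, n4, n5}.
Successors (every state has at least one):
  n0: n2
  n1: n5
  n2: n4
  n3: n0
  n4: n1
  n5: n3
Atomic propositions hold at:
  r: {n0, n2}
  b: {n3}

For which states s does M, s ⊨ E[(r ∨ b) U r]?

Sat(r ∨ b) = {n0, n2, n3}
E[(r ∨ b) U r]: least fixpoint, start Z0 = Sat(r) = {n0, n2}, add states in Sat(r ∨ b) with some successor in Z. Z1 = {n0, n2, n3}; fixed.
Sat(E[(r ∨ b) U r]) = {n0, n2, n3}

{n0, n2, n3}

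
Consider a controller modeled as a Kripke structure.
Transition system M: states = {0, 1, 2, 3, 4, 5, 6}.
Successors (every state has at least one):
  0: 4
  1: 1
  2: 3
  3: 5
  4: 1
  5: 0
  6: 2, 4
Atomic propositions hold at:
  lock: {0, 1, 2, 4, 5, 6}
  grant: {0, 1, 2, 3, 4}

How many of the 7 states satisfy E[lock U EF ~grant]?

4

Sat(~grant) = {5, 6}
EF ~grant: least fixpoint, start Z0 = {5, 6}, add states with some successor in Z. Z1 = {3, 5, 6}; Z2 = {2, 3, 5, 6}; fixed.
Sat(EF ~grant) = {2, 3, 5, 6}
E[lock U EF ~grant]: least fixpoint, start Z0 = Sat(EF ~grant) = {2, 3, 5, 6}, add states in Sat(lock) with some successor in Z. Already a fixed point.
Sat(E[lock U EF ~grant]) = {2, 3, 5, 6}
|Sat(E[lock U EF ~grant])| = |{2, 3, 5, 6}| = 4.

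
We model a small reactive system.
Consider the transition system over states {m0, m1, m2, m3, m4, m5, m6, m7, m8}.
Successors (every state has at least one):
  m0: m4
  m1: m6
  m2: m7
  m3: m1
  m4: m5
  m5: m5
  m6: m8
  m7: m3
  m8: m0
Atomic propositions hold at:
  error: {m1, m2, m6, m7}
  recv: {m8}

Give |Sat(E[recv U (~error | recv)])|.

Sat(~error) = {m0, m3, m4, m5, m8}
Sat(~error | recv) = {m0, m3, m4, m5, m8}
E[recv U (~error | recv)]: least fixpoint, start Z0 = Sat((~error | recv)) = {m0, m3, m4, m5, m8}, add states in Sat(recv) with some successor in Z. Already a fixed point.
Sat(E[recv U (~error | recv)]) = {m0, m3, m4, m5, m8}
|Sat(E[recv U (~error | recv)])| = |{m0, m3, m4, m5, m8}| = 5.

5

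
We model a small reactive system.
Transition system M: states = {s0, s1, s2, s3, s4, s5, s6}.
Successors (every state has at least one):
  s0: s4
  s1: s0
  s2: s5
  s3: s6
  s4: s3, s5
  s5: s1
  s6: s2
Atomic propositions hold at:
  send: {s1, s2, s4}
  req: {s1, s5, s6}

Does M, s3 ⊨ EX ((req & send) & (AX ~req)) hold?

No

Sat(req & send) = {s1}
Sat(~req) = {s0, s2, s3, s4}
Sat(AX ~req) = {s : every successor in {s0, s2, s3, s4}} = {s0, s1, s6}
Sat((req & send) & (AX ~req)) = {s1}
Sat(EX ((req & send) & (AX ~req))) = {s : some successor in {s1}} = {s5}
s3 ∉ Sat(EX ((req & send) & (AX ~req))) = {s5}, so the formula does not hold at s3.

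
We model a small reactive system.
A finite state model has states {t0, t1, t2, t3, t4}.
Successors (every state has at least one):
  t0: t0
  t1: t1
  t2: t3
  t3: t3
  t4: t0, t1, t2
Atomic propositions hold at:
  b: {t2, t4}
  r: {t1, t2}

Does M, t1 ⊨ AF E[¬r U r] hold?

Sat(¬r) = {t0, t3, t4}
E[¬r U r]: least fixpoint, start Z0 = Sat(r) = {t1, t2}, add states in Sat(¬r) with some successor in Z. Z1 = {t1, t2, t4}; fixed.
Sat(E[¬r U r]) = {t1, t2, t4}
AF E[¬r U r]: least fixpoint, start Z0 = {t1, t2, t4}, add states with every successor in Z. Already a fixed point.
Sat(AF E[¬r U r]) = {t1, t2, t4}
t1 ∈ Sat(AF E[¬r U r]) = {t1, t2, t4}, so the formula holds at t1.

Yes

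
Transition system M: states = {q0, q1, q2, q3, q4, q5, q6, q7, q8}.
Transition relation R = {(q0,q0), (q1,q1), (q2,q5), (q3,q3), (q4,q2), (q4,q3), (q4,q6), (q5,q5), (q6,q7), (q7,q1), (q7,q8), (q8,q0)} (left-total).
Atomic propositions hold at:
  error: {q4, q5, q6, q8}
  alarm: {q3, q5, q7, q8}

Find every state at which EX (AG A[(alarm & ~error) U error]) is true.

{q2, q5}

Sat(~error) = {q0, q1, q2, q3, q7}
Sat(alarm & ~error) = {q3, q7}
A[(alarm & ~error) U error]: least fixpoint, start Z0 = Sat(error) = {q4, q5, q6, q8}, add states in Sat(alarm & ~error) with every successor in Z. Already a fixed point.
Sat(A[(alarm & ~error) U error]) = {q4, q5, q6, q8}
AG A[(alarm & ~error) U error]: greatest fixpoint, start Z0 = {q4, q5, q6, q8}, keep only states in Sat with every successor in Z. Z1 = {q5}; fixed.
Sat(AG A[(alarm & ~error) U error]) = {q5}
Sat(EX (AG A[(alarm & ~error) U error])) = {s : some successor in {q5}} = {q2, q5}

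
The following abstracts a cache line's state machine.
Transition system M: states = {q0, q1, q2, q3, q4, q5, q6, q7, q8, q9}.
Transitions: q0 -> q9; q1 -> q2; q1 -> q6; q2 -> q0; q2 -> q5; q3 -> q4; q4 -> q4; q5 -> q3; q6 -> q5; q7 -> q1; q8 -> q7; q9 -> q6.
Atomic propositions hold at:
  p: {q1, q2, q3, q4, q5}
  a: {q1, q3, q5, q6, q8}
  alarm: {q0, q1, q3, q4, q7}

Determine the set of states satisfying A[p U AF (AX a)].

{q0, q1, q2, q5, q6, q7, q8, q9}

Sat(AX a) = {s : every successor in {q1, q3, q5, q6, q8}} = {q5, q6, q7, q9}
AF (AX a): least fixpoint, start Z0 = {q5, q6, q7, q9}, add states with every successor in Z. Z1 = {q0, q5, q6, q7, q8, q9}; Z2 = {q0, q2, q5, q6, q7, q8, q9}; Z3 = {q0, q1, q2, q5, q6, q7, q8, q9}; fixed.
Sat(AF (AX a)) = {q0, q1, q2, q5, q6, q7, q8, q9}
A[p U AF (AX a)]: least fixpoint, start Z0 = Sat(AF (AX a)) = {q0, q1, q2, q5, q6, q7, q8, q9}, add states in Sat(p) with every successor in Z. Already a fixed point.
Sat(A[p U AF (AX a)]) = {q0, q1, q2, q5, q6, q7, q8, q9}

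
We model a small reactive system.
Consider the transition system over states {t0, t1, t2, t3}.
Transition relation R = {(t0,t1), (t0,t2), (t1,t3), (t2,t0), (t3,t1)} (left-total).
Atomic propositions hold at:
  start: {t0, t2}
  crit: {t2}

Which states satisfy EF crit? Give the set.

EF crit: least fixpoint, start Z0 = {t2}, add states with some successor in Z. Z1 = {t0, t2}; fixed.
Sat(EF crit) = {t0, t2}

{t0, t2}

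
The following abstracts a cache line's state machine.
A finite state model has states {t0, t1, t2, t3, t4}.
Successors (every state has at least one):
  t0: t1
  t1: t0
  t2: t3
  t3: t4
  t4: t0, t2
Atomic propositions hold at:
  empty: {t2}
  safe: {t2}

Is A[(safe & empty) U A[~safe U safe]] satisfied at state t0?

Sat(safe & empty) = {t2}
Sat(~safe) = {t0, t1, t3, t4}
A[~safe U safe]: least fixpoint, start Z0 = Sat(safe) = {t2}, add states in Sat(~safe) with every successor in Z. Already a fixed point.
Sat(A[~safe U safe]) = {t2}
A[(safe & empty) U A[~safe U safe]]: least fixpoint, start Z0 = Sat(A[~safe U safe]) = {t2}, add states in Sat(safe & empty) with every successor in Z. Already a fixed point.
Sat(A[(safe & empty) U A[~safe U safe]]) = {t2}
t0 ∉ Sat(A[(safe & empty) U A[~safe U safe]]) = {t2}, so the formula does not hold at t0.

No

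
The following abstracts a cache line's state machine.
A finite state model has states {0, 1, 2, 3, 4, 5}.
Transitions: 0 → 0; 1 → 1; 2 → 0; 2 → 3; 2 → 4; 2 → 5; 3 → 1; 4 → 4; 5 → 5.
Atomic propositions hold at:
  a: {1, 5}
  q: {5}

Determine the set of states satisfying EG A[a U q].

A[a U q]: least fixpoint, start Z0 = Sat(q) = {5}, add states in Sat(a) with every successor in Z. Already a fixed point.
Sat(A[a U q]) = {5}
EG A[a U q]: greatest fixpoint, start Z0 = {5}, keep only states in Sat with some successor in Z. Already a fixed point.
Sat(EG A[a U q]) = {5}

{5}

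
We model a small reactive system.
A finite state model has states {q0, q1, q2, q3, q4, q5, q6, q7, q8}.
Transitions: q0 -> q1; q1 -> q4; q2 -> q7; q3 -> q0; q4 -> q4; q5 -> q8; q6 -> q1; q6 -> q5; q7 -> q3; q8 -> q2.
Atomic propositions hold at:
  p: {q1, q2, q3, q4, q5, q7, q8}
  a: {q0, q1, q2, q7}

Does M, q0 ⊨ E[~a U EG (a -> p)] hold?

Sat(~a) = {q3, q4, q5, q6, q8}
Sat(a -> p) = {q1, q2, q3, q4, q5, q6, q7, q8}
EG (a -> p): greatest fixpoint, start Z0 = {q1, q2, q3, q4, q5, q6, q7, q8}, keep only states in Sat with some successor in Z. Z1 = {q1, q2, q4, q5, q6, q7, q8}; Z2 = {q1, q2, q4, q5, q6, q8}; Z3 = {q1, q4, q5, q6, q8}; Z4 = {q1, q4, q5, q6}; Z5 = {q1, q4, q6}; fixed.
Sat(EG (a -> p)) = {q1, q4, q6}
E[~a U EG (a -> p)]: least fixpoint, start Z0 = Sat(EG (a -> p)) = {q1, q4, q6}, add states in Sat(~a) with some successor in Z. Already a fixed point.
Sat(E[~a U EG (a -> p)]) = {q1, q4, q6}
q0 ∉ Sat(E[~a U EG (a -> p)]) = {q1, q4, q6}, so the formula does not hold at q0.

No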